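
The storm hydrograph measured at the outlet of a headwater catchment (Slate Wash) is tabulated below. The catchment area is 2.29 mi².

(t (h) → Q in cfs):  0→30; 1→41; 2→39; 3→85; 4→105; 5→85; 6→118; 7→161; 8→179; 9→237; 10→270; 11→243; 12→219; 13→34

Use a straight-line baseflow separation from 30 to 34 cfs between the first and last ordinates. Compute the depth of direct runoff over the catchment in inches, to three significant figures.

Direct runoff: 0.00, 10.69, 8.38, 54.08, 73.77, 53.46, 86.15, 128.85, 146.54, 204.23, 236.92, 209.62, 185.31, 0.00 cfs; ΣQ_DR = 1398 cfs.
V = ΣQ_DR · Δt = 1398 × 3600 s = 5.033 × 10^6 ft³.
Over A = 2.29 mi², depth = V / A = 0.946 in.

d ≈ 0.946 in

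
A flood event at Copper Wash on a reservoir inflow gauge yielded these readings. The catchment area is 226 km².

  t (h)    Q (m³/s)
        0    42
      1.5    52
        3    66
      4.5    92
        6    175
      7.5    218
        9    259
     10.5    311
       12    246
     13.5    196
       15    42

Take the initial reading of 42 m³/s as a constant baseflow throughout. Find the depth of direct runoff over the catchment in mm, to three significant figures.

d ≈ 29.6 mm

Direct runoff: 0.0, 10.0, 24.0, 50.0, 133.0, 176.0, 217.0, 269.0, 204.0, 154.0, 0.0 m³/s; ΣQ_DR = 1237 m³/s.
V = ΣQ_DR · Δt = 1237 × 5400 s = 6.680 × 10^6 m³.
Over A = 226 km², depth = V / A = 29.6 mm.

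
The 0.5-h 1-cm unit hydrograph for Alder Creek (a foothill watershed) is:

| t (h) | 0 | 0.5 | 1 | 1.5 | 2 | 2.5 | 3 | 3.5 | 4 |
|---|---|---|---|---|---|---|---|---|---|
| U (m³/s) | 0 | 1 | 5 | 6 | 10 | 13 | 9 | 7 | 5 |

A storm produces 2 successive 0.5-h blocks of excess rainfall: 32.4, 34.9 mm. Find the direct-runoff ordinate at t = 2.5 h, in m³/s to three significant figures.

By discrete convolution, Q_j = Σ (P_i / 10 mm) · U_{j−i}.
At t = 2.5 h (j=5): Q = (32.4/10)·13 + (34.9/10)·10 = 77.0 m³/s.

Q ≈ 77.0 m³/s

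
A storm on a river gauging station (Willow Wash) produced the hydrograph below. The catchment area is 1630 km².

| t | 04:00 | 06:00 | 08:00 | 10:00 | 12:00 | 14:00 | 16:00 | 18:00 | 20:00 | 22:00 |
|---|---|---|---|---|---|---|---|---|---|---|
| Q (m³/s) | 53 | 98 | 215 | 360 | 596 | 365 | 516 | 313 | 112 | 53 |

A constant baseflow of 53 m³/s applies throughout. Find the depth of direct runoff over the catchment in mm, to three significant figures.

d ≈ 9.50 mm

Direct runoff: 0.0, 45.0, 162.0, 307.0, 543.0, 312.0, 463.0, 260.0, 59.0, 0.0 m³/s; ΣQ_DR = 2151 m³/s.
V = ΣQ_DR · Δt = 2151 × 7200 s = 1.549 × 10^7 m³.
Over A = 1630 km², depth = V / A = 9.50 mm.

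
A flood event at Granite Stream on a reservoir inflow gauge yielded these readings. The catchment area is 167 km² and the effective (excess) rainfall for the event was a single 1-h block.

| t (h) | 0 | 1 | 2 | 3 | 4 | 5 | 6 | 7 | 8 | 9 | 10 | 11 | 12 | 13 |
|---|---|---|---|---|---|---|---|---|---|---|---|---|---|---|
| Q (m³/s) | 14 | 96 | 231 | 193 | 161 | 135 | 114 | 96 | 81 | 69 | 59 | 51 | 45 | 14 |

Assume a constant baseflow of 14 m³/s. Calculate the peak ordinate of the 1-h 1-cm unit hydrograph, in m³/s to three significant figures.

U_p ≈ 86.6 m³/s

Direct runoff: 0.0, 82.0, 217.0, 179.0, 147.0, 121.0, 100.0, 82.0, 67.0, 55.0, 45.0, 37.0, 31.0, 0.0 m³/s; ΣQ_DR = 1163 m³/s, peak = 217.0 m³/s.
Runoff depth d = ΣQ_DR·Δt / A = 1163 × 3600 / (167 km²) = 25.07 mm.
The 1-cm UH is the DRH scaled by (10 mm)/d, so U_p = 217.0 × 10/25.07 = 86.6 m³/s.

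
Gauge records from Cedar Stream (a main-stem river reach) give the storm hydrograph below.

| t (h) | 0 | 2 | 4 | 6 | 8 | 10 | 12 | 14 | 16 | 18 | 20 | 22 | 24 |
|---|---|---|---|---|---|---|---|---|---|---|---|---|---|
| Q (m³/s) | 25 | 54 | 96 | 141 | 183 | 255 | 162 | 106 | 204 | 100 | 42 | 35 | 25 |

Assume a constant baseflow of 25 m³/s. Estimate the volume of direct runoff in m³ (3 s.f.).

V ≈ 7.94 × 10^6 m³

Direct-runoff ordinates (Q − Q_b): 0.0, 29.0, 71.0, 116.0, 158.0, 230.0, 137.0, 81.0, 179.0, 75.0, 17.0, 10.0, 0.0 m³/s.
ΣQ_DR = 1103 m³/s.
With Δt = 2 h = 7200 s, V = ΣQ_DR · Δt = 1103 × 7200 = 7.94 × 10^6 m³.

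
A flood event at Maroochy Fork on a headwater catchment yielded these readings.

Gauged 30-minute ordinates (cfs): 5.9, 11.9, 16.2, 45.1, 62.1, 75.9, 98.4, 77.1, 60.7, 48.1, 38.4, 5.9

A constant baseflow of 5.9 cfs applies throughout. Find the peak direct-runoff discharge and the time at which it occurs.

Q_p = 92.5 cfs at t = 3 h

Subtracting baseflow gives direct-runoff ordinates: 0.0, 6.0, 10.3, 39.2, 56.2, 70.0, 92.5, 71.2, 54.8, 42.2, 32.5, 0.0 cfs.
The maximum is 92.5 cfs, occurring at the reading for t = 3 h.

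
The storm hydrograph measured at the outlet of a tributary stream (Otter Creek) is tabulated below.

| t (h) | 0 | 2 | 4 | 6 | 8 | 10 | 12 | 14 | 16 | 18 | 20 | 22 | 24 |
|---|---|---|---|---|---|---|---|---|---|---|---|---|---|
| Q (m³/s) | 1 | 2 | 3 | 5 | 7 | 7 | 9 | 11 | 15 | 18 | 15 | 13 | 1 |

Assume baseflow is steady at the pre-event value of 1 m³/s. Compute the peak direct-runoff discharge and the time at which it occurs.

Subtracting baseflow gives direct-runoff ordinates: 0.0, 1.0, 2.0, 4.0, 6.0, 6.0, 8.0, 10.0, 14.0, 17.0, 14.0, 12.0, 0.0 m³/s.
The maximum is 17.0 m³/s, occurring at the reading for t = 18 h.

Q_p = 17.0 m³/s at t = 18 h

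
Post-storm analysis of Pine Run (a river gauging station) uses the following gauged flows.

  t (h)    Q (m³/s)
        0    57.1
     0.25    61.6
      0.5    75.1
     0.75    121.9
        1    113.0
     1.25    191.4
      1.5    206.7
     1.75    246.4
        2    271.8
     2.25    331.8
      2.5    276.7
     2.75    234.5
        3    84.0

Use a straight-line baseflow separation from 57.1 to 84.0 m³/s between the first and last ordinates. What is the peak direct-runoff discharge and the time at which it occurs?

Q_p = 254.53 m³/s at t = 2.25 h

Subtracting baseflow gives direct-runoff ordinates: 0.00, 2.26, 13.52, 58.08, 46.93, 123.09, 136.15, 173.61, 196.77, 254.53, 197.18, 152.74, 0.00 m³/s.
The maximum is 254.53 m³/s, occurring at the reading for t = 2.25 h.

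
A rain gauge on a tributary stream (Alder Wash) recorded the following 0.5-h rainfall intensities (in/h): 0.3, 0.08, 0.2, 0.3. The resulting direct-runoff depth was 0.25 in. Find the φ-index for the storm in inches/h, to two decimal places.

Only the 3 blocks with intensity above φ contribute runoff: 0.3, 0.2, 0.3 in/h.
Σ(I−φ)·Δt = d  ⇒  (0.3+0.2+0.3 − 3φ)·0.5 = 0.25
φ = (0.8000 − 0.25/0.5) / 3 = 0.10 in/h.

φ ≈ 0.10 in/h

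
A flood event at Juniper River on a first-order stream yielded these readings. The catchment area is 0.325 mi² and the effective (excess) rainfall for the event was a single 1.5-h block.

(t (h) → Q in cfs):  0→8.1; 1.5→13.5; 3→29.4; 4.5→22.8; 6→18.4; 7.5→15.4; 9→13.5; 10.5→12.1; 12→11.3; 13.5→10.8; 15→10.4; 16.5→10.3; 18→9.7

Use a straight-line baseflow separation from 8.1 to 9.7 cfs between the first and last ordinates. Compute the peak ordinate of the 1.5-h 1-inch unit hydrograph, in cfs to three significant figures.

Direct runoff: 0.00, 5.27, 21.03, 14.30, 9.77, 6.63, 4.60, 3.07, 2.13, 1.50, 0.97, 0.73, 0.00 cfs; ΣQ_DR = 70.00 cfs, peak = 21.03 cfs.
Runoff depth d = ΣQ_DR·Δt / A = 70.00 × 5400 / (0.325 mi²) = 0.5006 in.
The 1-inch UH is the DRH scaled by (1 in)/d, so U_p = 21.03 × 1/0.5006 = 42.0 cfs.

U_p ≈ 42.0 cfs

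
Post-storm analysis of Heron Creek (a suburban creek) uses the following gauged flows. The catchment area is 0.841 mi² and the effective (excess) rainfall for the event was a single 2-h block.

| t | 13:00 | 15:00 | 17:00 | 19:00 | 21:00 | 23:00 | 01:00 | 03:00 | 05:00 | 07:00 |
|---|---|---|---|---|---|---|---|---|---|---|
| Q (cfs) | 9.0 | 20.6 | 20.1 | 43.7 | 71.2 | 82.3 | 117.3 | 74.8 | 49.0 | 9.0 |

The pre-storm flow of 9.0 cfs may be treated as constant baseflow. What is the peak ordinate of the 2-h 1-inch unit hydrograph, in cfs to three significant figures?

U_p ≈ 72.2 cfs

Direct runoff: 0.0, 11.6, 11.1, 34.7, 62.2, 73.3, 108.3, 65.8, 40.0, 0.0 cfs; ΣQ_DR = 407.0 cfs, peak = 108.3 cfs.
Runoff depth d = ΣQ_DR·Δt / A = 407.0 × 7200 / (0.841 mi²) = 1.500 in.
The 1-inch UH is the DRH scaled by (1 in)/d, so U_p = 108.3 × 1/1.500 = 72.2 cfs.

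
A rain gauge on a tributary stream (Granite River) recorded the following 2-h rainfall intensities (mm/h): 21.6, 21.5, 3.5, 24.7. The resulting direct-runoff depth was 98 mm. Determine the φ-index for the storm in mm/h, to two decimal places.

φ ≈ 6.27 mm/h

Only the 3 blocks with intensity above φ contribute runoff: 21.6, 21.5, 24.7 mm/h.
Σ(I−φ)·Δt = d  ⇒  (21.6+21.5+24.7 − 3φ)·2 = 98
φ = (67.80 − 98/2) / 3 = 6.27 mm/h.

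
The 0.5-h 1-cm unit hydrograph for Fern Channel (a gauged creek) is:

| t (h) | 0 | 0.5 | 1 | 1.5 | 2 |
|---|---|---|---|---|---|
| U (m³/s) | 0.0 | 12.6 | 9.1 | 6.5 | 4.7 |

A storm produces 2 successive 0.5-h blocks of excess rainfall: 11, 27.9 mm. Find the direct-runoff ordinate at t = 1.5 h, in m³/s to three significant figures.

By discrete convolution, Q_j = Σ (P_i / 10 mm) · U_{j−i}.
At t = 1.5 h (j=3): Q = (11/10)·6.5 + (27.9/10)·9.1 = 32.5 m³/s.

Q ≈ 32.5 m³/s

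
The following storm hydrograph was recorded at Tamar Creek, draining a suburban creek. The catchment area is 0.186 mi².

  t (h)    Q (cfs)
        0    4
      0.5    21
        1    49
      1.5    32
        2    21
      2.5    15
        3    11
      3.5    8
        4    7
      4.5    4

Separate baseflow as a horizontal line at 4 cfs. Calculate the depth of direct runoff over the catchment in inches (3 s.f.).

d ≈ 0.550 in

Direct runoff: 0.0, 17.0, 45.0, 28.0, 17.0, 11.0, 7.0, 4.0, 3.0, 0.0 cfs; ΣQ_DR = 132.0 cfs.
V = ΣQ_DR · Δt = 132.0 × 1800 s = 2.376 × 10^5 ft³.
Over A = 0.186 mi², depth = V / A = 0.550 in.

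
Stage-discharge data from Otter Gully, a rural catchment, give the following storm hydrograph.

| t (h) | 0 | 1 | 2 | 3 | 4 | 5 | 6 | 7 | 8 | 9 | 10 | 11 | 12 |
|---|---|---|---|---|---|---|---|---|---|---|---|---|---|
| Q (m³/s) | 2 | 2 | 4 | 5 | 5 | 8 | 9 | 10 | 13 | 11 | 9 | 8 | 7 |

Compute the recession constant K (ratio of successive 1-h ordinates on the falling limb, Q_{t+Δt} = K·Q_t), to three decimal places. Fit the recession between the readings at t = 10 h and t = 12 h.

K ≈ 0.882

Using the recession-limb readings at t = 10 h and t = 12 h: Q falls from 9 to 7 m³/s over 2 intervals.
K = (Q₂/Q₁)^(1/2) = (7/9)^(1/2) = 0.882.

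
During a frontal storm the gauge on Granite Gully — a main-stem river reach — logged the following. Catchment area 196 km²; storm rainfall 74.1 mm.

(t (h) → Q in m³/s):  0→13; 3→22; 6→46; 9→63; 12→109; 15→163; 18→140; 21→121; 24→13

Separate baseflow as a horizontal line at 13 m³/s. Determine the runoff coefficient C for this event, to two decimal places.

ΣQ_DR = 573.0 m³/s; V = ΣQ_DR·Δt = 6.188 × 10^6 m³.
Runoff depth d = V / A = 31.57 mm.
C = d / P = 31.57 / 74.1 = 0.43.

C ≈ 0.43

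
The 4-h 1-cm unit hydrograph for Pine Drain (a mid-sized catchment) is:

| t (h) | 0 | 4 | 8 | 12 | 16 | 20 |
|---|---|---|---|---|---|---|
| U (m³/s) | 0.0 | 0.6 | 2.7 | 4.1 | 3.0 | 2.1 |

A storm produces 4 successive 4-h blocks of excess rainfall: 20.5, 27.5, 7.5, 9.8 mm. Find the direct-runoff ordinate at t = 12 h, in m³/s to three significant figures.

By discrete convolution, Q_j = Σ (P_i / 10 mm) · U_{j−i}.
At t = 12 h (j=3): Q = (20.5/10)·4.1 + (27.5/10)·2.7 + (7.5/10)·0.6 + (9.8/10)·0.0 = 16.3 m³/s.

Q ≈ 16.3 m³/s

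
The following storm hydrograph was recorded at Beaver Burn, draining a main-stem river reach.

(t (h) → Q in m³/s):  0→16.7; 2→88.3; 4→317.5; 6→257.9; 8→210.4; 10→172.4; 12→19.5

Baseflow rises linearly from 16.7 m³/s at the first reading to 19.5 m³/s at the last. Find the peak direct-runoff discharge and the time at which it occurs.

Q_p = 299.87 m³/s at t = 4 h

Subtracting baseflow gives direct-runoff ordinates: 0.00, 71.13, 299.87, 239.80, 191.83, 153.37, 0.00 m³/s.
The maximum is 299.87 m³/s, occurring at the reading for t = 4 h.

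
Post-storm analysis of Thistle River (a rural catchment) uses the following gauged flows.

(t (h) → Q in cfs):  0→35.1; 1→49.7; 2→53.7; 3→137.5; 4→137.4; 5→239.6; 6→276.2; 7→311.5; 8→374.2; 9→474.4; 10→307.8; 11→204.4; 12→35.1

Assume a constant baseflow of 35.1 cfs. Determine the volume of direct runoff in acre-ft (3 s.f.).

Direct-runoff ordinates (Q − Q_b): 0.0, 14.6, 18.6, 102.4, 102.3, 204.5, 241.1, 276.4, 339.1, 439.3, 272.7, 169.3, 0.0 cfs.
ΣQ_DR = 2180 cfs.
With Δt = 1 h = 3600 s, V = ΣQ_DR · Δt = 2180 × 3600 = 7.85 × 10^6 ft³ = 180 acre-ft.

V ≈ 180 acre-ft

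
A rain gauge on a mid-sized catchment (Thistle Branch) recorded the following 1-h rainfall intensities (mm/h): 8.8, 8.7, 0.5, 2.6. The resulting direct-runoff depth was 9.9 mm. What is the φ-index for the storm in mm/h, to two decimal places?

Only the 2 blocks with intensity above φ contribute runoff: 8.8, 8.7 mm/h.
Σ(I−φ)·Δt = d  ⇒  (8.8+8.7 − 2φ)·1 = 9.9
φ = (17.50 − 9.9/1) / 2 = 3.80 mm/h.

φ ≈ 3.80 mm/h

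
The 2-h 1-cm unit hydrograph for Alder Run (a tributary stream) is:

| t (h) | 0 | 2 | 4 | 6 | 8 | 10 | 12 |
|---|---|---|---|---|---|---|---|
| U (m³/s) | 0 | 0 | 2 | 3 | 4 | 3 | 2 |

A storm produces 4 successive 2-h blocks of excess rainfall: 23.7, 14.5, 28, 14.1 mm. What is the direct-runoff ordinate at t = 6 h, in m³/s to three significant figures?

By discrete convolution, Q_j = Σ (P_i / 10 mm) · U_{j−i}.
At t = 6 h (j=3): Q = (23.7/10)·3 + (14.5/10)·2 + (28/10)·0 + (14.1/10)·0 = 10.0 m³/s.

Q ≈ 10.0 m³/s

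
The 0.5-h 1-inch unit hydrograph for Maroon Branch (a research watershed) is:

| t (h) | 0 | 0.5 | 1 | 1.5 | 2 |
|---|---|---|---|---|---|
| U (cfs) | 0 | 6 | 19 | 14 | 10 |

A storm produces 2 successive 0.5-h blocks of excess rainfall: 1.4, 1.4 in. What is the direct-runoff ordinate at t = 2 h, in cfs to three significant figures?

Q ≈ 33.6 cfs

By discrete convolution, Q_j = Σ (P_i / 1 in) · U_{j−i}.
At t = 2 h (j=4): Q = (1.4/1)·10 + (1.4/1)·14 = 33.6 cfs.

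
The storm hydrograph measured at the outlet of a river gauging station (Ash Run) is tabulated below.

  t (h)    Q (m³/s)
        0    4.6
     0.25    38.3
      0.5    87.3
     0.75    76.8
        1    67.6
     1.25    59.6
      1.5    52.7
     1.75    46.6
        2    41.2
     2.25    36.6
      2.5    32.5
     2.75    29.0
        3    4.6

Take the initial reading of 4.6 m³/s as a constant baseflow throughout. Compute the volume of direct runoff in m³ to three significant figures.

V ≈ 4.66 × 10^5 m³

Direct-runoff ordinates (Q − Q_b): 0.0, 33.7, 82.7, 72.2, 63.0, 55.0, 48.1, 42.0, 36.6, 32.0, 27.9, 24.4, 0.0 m³/s.
ΣQ_DR = 517.6 m³/s.
With Δt = 0.25 h = 900 s, V = ΣQ_DR · Δt = 517.6 × 900 = 4.66 × 10^5 m³.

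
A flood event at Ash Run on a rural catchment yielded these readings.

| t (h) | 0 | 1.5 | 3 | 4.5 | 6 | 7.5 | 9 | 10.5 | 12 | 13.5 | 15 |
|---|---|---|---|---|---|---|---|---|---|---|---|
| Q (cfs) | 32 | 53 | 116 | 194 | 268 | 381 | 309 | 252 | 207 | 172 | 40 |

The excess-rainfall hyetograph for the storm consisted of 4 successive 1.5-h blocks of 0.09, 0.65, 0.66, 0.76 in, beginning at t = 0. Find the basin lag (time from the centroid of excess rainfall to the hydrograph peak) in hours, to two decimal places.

t_L ≈ 3.80 h

Centroid of excess rainfall: t_c = Σ P_i·t̄_i / ΣP_i = 3.7014 h (block centres at 0.75, 2.25, 3.75, 5.25 h).
Hydrograph peak occurs at t = 7.5 h, so basin lag t_L = 7.5 − 3.7014 = 3.80 h.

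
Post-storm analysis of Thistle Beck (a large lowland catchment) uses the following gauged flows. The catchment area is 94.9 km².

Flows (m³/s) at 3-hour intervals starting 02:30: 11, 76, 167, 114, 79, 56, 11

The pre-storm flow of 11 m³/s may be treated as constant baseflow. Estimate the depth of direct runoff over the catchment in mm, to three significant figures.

Direct runoff: 0.0, 65.0, 156.0, 103.0, 68.0, 45.0, 0.0 m³/s; ΣQ_DR = 437.0 m³/s.
V = ΣQ_DR · Δt = 437.0 × 10800 s = 4.720 × 10^6 m³.
Over A = 94.9 km², depth = V / A = 49.7 mm.

d ≈ 49.7 mm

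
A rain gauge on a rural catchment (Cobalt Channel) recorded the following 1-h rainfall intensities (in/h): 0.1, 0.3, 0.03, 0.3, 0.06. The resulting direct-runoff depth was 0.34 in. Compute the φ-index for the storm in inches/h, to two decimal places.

Only the 2 blocks with intensity above φ contribute runoff: 0.3, 0.3 in/h.
Σ(I−φ)·Δt = d  ⇒  (0.3+0.3 − 2φ)·1 = 0.34
φ = (0.6000 − 0.34/1) / 2 = 0.13 in/h.

φ ≈ 0.13 in/h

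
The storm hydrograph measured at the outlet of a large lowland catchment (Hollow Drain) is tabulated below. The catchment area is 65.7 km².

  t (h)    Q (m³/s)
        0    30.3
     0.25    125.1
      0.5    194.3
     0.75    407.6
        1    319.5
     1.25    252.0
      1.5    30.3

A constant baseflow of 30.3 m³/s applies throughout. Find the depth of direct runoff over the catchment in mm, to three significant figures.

d ≈ 15.7 mm

Direct runoff: 0.0, 94.8, 164.0, 377.3, 289.2, 221.7, 0.0 m³/s; ΣQ_DR = 1147 m³/s.
V = ΣQ_DR · Δt = 1147 × 900 s = 1.032 × 10^6 m³.
Over A = 65.7 km², depth = V / A = 15.7 mm.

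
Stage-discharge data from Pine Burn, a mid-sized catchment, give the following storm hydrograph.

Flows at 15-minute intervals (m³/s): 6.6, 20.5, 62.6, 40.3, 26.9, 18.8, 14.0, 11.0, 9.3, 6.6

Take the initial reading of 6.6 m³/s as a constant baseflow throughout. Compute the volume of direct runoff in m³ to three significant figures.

Direct-runoff ordinates (Q − Q_b): 0.0, 13.9, 56.0, 33.7, 20.3, 12.2, 7.4, 4.4, 2.7, 0.0 m³/s.
ΣQ_DR = 150.6 m³/s.
With Δt = 0.25 h = 900 s, V = ΣQ_DR · Δt = 150.6 × 900 = 1.36 × 10^5 m³.

V ≈ 1.36 × 10^5 m³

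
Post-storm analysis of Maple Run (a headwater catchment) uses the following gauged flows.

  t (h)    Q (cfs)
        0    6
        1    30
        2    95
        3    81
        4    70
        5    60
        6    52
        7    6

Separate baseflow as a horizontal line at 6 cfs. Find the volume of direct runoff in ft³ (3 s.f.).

Direct-runoff ordinates (Q − Q_b): 0.0, 24.0, 89.0, 75.0, 64.0, 54.0, 46.0, 0.0 cfs.
ΣQ_DR = 352.0 cfs.
With Δt = 1 h = 3600 s, V = ΣQ_DR · Δt = 352.0 × 3600 = 1.27 × 10^6 ft³.

V ≈ 1.27 × 10^6 ft³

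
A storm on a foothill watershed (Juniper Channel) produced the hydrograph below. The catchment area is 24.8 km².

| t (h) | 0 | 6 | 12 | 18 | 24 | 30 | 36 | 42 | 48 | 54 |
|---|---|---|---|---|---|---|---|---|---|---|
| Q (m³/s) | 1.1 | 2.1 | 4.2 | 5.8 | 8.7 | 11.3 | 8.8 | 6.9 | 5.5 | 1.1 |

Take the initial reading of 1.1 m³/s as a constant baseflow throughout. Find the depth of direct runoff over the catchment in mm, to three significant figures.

d ≈ 38.8 mm

Direct runoff: 0.0, 1.0, 3.1, 4.7, 7.6, 10.2, 7.7, 5.8, 4.4, 0.0 m³/s; ΣQ_DR = 44.50 m³/s.
V = ΣQ_DR · Δt = 44.50 × 21600 s = 9.612 × 10^5 m³.
Over A = 24.8 km², depth = V / A = 38.8 mm.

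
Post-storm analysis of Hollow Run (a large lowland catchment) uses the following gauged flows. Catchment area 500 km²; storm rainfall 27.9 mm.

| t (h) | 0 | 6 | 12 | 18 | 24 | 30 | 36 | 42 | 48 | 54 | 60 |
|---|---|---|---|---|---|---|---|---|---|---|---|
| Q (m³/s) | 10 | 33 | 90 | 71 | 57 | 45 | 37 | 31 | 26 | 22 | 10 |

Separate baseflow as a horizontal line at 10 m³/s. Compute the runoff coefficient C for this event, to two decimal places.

C ≈ 0.50

ΣQ_DR = 322.0 m³/s; V = ΣQ_DR·Δt = 6.955 × 10^6 m³.
Runoff depth d = V / A = 13.91 mm.
C = d / P = 13.91 / 27.9 = 0.50.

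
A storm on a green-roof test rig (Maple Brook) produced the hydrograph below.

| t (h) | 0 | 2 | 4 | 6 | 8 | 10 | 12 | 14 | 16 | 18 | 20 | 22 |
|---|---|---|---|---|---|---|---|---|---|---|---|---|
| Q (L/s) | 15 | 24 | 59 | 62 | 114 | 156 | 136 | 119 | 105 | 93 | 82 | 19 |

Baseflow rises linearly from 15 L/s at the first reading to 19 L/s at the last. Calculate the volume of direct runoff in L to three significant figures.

V ≈ 5.62 × 10^6 L

Direct-runoff ordinates (Q − Q_b): 0.00, 8.64, 43.27, 45.91, 97.55, 139.18, 118.82, 101.45, 87.09, 74.73, 63.36, 0.00 L/s.
ΣQ_DR = 780.0 L/s.
With Δt = 2 h = 7200 s, V = ΣQ_DR · Δt = 780.0 × 7200 = 5.62 × 10^6 L.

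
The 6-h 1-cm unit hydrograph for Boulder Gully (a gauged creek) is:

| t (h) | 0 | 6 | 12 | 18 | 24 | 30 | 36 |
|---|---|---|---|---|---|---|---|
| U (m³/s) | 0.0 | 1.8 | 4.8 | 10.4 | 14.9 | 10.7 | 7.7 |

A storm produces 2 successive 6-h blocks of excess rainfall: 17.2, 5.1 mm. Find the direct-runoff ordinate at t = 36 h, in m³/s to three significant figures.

By discrete convolution, Q_j = Σ (P_i / 10 mm) · U_{j−i}.
At t = 36 h (j=6): Q = (17.2/10)·7.7 + (5.1/10)·10.7 = 18.7 m³/s.

Q ≈ 18.7 m³/s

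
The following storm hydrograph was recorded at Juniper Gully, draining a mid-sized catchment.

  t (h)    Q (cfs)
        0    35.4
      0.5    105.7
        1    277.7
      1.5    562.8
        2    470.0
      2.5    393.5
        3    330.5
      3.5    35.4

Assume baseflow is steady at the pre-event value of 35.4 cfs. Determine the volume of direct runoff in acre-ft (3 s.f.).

V ≈ 79.7 acre-ft

Direct-runoff ordinates (Q − Q_b): 0.0, 70.3, 242.3, 527.4, 434.6, 358.1, 295.1, 0.0 cfs.
ΣQ_DR = 1928 cfs.
With Δt = 0.5 h = 1800 s, V = ΣQ_DR · Δt = 1928 × 1800 = 3.47 × 10^6 ft³ = 79.7 acre-ft.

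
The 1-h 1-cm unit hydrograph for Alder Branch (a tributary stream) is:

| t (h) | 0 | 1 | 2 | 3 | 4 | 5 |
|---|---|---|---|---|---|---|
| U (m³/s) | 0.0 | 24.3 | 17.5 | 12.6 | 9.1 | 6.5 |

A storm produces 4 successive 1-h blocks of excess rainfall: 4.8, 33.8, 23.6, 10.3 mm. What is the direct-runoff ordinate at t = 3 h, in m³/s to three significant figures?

Q ≈ 123 m³/s

By discrete convolution, Q_j = Σ (P_i / 10 mm) · U_{j−i}.
At t = 3 h (j=3): Q = (4.8/10)·12.6 + (33.8/10)·17.5 + (23.6/10)·24.3 + (10.3/10)·0.0 = 123 m³/s.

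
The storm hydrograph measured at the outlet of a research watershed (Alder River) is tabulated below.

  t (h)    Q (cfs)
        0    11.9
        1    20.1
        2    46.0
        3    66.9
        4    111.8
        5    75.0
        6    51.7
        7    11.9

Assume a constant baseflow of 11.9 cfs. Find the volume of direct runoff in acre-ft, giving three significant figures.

V ≈ 24.8 acre-ft

Direct-runoff ordinates (Q − Q_b): 0.0, 8.2, 34.1, 55.0, 99.9, 63.1, 39.8, 0.0 cfs.
ΣQ_DR = 300.1 cfs.
With Δt = 1 h = 3600 s, V = ΣQ_DR · Δt = 300.1 × 3600 = 1.08 × 10^6 ft³ = 24.8 acre-ft.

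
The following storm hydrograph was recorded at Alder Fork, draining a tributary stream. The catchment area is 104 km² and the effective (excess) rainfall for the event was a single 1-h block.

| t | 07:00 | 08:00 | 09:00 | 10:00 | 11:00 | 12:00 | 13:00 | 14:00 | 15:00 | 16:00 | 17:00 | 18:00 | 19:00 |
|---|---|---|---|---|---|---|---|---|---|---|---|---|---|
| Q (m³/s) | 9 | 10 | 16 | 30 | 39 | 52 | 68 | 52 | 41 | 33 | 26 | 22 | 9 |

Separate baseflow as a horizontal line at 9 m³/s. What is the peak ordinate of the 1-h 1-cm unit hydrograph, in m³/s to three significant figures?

Direct runoff: 0.0, 1.0, 7.0, 21.0, 30.0, 43.0, 59.0, 43.0, 32.0, 24.0, 17.0, 13.0, 0.0 m³/s; ΣQ_DR = 290.0 m³/s, peak = 59.0 m³/s.
Runoff depth d = ΣQ_DR·Δt / A = 290.0 × 3600 / (104 km²) = 10.04 mm.
The 1-cm UH is the DRH scaled by (10 mm)/d, so U_p = 59.0 × 10/10.04 = 58.8 m³/s.

U_p ≈ 58.8 m³/s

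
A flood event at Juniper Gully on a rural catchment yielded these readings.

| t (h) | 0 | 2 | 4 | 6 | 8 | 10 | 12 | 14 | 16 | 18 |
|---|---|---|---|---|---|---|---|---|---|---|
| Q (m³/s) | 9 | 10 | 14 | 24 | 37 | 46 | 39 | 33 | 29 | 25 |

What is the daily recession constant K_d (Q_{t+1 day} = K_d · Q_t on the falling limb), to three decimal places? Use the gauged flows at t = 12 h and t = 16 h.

K_d ≈ 0.169

Between t = 12 h and t = 16 h the flow falls from 39 to 29 m³/s over 2×2 h = 4 h.
Per-interval ratio K = (29/39)^(1/2) = 0.8623; K_d = K^(24/2) = 0.169.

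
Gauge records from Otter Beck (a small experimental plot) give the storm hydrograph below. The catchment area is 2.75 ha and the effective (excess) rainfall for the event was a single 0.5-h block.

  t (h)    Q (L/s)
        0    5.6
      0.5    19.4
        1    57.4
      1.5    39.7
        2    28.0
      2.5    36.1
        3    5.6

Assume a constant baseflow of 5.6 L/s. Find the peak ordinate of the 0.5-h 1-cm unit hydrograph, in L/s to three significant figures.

Direct runoff: 0.0, 13.8, 51.8, 34.1, 22.4, 30.5, 0.0 L/s; ΣQ_DR = 152.6 L/s, peak = 51.8 L/s.
Runoff depth d = ΣQ_DR·Δt / A = 152.6 × 1800 / (2.75 ha) = 9.988 mm.
The 1-cm UH is the DRH scaled by (10 mm)/d, so U_p = 51.8 × 10/9.988 = 51.9 L/s.

U_p ≈ 51.9 L/s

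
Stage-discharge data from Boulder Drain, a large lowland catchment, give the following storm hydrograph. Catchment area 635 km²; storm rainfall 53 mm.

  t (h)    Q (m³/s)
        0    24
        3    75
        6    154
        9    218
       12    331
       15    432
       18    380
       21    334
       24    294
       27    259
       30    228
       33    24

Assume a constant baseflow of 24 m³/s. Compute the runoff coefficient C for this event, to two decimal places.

ΣQ_DR = 2465 m³/s; V = ΣQ_DR·Δt = 2.662 × 10^7 m³.
Runoff depth d = V / A = 41.92 mm.
C = d / P = 41.92 / 53 = 0.79.

C ≈ 0.79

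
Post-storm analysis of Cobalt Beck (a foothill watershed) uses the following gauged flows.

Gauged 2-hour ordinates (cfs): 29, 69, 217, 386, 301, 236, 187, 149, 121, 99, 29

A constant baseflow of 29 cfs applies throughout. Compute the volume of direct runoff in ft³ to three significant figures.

Direct-runoff ordinates (Q − Q_b): 0.0, 40.0, 188.0, 357.0, 272.0, 207.0, 158.0, 120.0, 92.0, 70.0, 0.0 cfs.
ΣQ_DR = 1504 cfs.
With Δt = 2 h = 7200 s, V = ΣQ_DR · Δt = 1504 × 7200 = 1.08 × 10^7 ft³.

V ≈ 1.08 × 10^7 ft³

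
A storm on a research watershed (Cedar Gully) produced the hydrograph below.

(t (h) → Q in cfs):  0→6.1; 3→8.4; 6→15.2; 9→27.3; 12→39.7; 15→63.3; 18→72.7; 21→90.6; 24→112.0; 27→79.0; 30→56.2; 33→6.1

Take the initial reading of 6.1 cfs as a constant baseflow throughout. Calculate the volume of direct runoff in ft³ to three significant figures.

Direct-runoff ordinates (Q − Q_b): 0.0, 2.3, 9.1, 21.2, 33.6, 57.2, 66.6, 84.5, 105.9, 72.9, 50.1, 0.0 cfs.
ΣQ_DR = 503.4 cfs.
With Δt = 3 h = 10800 s, V = ΣQ_DR · Δt = 503.4 × 10800 = 5.44 × 10^6 ft³.

V ≈ 5.44 × 10^6 ft³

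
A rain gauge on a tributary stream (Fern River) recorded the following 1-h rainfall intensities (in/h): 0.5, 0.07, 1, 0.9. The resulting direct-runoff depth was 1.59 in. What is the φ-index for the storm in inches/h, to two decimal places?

φ ≈ 0.27 in/h

Only the 3 blocks with intensity above φ contribute runoff: 0.5, 1, 0.9 in/h.
Σ(I−φ)·Δt = d  ⇒  (0.5+1+0.9 − 3φ)·1 = 1.59
φ = (2.400 − 1.59/1) / 3 = 0.27 in/h.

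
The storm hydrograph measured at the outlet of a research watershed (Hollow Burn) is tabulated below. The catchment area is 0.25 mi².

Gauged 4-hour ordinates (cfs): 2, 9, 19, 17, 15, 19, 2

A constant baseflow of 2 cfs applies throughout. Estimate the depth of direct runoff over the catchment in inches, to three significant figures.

d ≈ 1.71 in

Direct runoff: 0.0, 7.0, 17.0, 15.0, 13.0, 17.0, 0.0 cfs; ΣQ_DR = 69.00 cfs.
V = ΣQ_DR · Δt = 69.00 × 14400 s = 9.936 × 10^5 ft³.
Over A = 0.25 mi², depth = V / A = 1.71 in.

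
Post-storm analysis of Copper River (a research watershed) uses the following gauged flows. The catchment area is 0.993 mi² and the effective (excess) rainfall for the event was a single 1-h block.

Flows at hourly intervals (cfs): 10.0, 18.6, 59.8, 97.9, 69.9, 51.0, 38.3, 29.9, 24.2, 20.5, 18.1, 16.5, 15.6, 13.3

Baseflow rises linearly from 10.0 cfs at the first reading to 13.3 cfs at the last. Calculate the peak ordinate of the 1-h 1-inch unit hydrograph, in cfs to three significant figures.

U_p ≈ 174 cfs

Direct runoff: 0.00, 8.35, 49.29, 87.14, 58.88, 39.73, 26.78, 18.12, 12.17, 8.22, 5.56, 3.71, 2.55, 0.00 cfs; ΣQ_DR = 320.5 cfs, peak = 87.14 cfs.
Runoff depth d = ΣQ_DR·Δt / A = 320.5 × 3600 / (0.993 mi²) = 0.5001 in.
The 1-inch UH is the DRH scaled by (1 in)/d, so U_p = 87.14 × 1/0.5001 = 174 cfs.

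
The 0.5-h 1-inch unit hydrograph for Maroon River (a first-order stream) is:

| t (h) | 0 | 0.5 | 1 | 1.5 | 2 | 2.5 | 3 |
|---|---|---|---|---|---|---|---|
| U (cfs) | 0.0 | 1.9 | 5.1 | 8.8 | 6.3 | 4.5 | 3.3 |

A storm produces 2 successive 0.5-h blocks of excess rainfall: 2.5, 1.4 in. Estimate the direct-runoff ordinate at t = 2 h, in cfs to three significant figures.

Q ≈ 28.1 cfs

By discrete convolution, Q_j = Σ (P_i / 1 in) · U_{j−i}.
At t = 2 h (j=4): Q = (2.5/1)·6.3 + (1.4/1)·8.8 = 28.1 cfs.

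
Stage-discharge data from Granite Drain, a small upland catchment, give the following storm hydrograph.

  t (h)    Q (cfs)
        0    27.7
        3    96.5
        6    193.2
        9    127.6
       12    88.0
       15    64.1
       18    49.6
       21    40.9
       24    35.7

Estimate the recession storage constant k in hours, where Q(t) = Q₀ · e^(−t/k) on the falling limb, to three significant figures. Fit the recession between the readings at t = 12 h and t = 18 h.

On the falling limb, Q drops from 88.0 to 49.6 cfs between t = 12 h and t = 18 h (Δt = 6 h).
k = −Δt / ln(Q₂/Q₁) = −6 / ln(49.6/88.0) = 10.5 h.

k ≈ 10.5 h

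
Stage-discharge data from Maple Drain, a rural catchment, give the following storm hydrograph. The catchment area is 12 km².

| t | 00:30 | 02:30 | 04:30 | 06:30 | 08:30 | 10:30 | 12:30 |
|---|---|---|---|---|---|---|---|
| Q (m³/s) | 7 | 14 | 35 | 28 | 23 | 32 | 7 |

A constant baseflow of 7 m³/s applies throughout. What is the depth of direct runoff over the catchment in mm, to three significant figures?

d ≈ 58.2 mm

Direct runoff: 0.0, 7.0, 28.0, 21.0, 16.0, 25.0, 0.0 m³/s; ΣQ_DR = 97.00 m³/s.
V = ΣQ_DR · Δt = 97.00 × 7200 s = 6.984 × 10^5 m³.
Over A = 12 km², depth = V / A = 58.2 mm.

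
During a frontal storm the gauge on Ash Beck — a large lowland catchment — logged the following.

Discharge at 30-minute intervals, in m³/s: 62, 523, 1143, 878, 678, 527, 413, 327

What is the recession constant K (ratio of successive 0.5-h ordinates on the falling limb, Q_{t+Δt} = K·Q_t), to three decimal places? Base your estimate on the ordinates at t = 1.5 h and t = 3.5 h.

K ≈ 0.781

Using the recession-limb readings at t = 1.5 h and t = 3.5 h: Q falls from 878 to 327 m³/s over 4 intervals.
K = (Q₂/Q₁)^(1/4) = (327/878)^(1/4) = 0.781.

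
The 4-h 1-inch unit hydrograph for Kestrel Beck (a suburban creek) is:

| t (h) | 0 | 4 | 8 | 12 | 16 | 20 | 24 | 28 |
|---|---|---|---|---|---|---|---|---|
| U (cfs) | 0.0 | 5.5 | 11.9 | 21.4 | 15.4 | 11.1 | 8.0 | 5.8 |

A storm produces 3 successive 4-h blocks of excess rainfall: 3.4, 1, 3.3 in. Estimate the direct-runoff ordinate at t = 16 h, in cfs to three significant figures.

By discrete convolution, Q_j = Σ (P_i / 1 in) · U_{j−i}.
At t = 16 h (j=4): Q = (3.4/1)·15.4 + (1/1)·21.4 + (3.3/1)·11.9 = 113 cfs.

Q ≈ 113 cfs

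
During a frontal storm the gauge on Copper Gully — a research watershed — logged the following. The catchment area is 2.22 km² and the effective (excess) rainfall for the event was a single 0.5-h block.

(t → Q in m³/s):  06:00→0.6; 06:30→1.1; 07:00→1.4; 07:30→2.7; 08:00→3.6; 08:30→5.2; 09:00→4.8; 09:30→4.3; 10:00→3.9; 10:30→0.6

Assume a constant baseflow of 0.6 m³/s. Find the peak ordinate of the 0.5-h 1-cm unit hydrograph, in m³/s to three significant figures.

U_p ≈ 2.56 m³/s

Direct runoff: 0.0, 0.5, 0.8, 2.1, 3.0, 4.6, 4.2, 3.7, 3.3, 0.0 m³/s; ΣQ_DR = 22.20 m³/s, peak = 4.6 m³/s.
Runoff depth d = ΣQ_DR·Δt / A = 22.20 × 1800 / (2.22 km²) = 18.00 mm.
The 1-cm UH is the DRH scaled by (10 mm)/d, so U_p = 4.6 × 10/18.00 = 2.56 m³/s.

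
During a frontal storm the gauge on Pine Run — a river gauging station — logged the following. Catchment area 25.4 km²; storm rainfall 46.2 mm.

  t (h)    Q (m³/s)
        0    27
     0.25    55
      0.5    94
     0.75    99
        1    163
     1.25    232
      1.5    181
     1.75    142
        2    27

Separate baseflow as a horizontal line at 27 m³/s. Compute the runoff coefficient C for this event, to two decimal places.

C ≈ 0.60

ΣQ_DR = 777.0 m³/s; V = ΣQ_DR·Δt = 6.993 × 10^5 m³.
Runoff depth d = V / A = 27.53 mm.
C = d / P = 27.53 / 46.2 = 0.60.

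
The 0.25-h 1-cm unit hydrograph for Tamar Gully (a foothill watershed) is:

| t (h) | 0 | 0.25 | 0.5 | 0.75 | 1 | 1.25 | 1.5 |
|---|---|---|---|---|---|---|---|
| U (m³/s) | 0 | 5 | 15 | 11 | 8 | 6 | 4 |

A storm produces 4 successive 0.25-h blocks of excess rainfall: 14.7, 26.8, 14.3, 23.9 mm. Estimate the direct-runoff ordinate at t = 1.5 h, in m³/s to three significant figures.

Q ≈ 59.7 m³/s

By discrete convolution, Q_j = Σ (P_i / 10 mm) · U_{j−i}.
At t = 1.5 h (j=6): Q = (14.7/10)·4 + (26.8/10)·6 + (14.3/10)·8 + (23.9/10)·11 = 59.7 m³/s.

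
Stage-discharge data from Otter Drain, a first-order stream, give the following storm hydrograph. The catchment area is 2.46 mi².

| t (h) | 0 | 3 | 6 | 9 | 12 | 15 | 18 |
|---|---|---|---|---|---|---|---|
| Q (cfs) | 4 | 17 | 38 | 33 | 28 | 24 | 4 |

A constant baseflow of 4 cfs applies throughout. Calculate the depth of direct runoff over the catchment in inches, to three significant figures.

d ≈ 0.227 in

Direct runoff: 0.0, 13.0, 34.0, 29.0, 24.0, 20.0, 0.0 cfs; ΣQ_DR = 120.0 cfs.
V = ΣQ_DR · Δt = 120.0 × 10800 s = 1.296 × 10^6 ft³.
Over A = 2.46 mi², depth = V / A = 0.227 in.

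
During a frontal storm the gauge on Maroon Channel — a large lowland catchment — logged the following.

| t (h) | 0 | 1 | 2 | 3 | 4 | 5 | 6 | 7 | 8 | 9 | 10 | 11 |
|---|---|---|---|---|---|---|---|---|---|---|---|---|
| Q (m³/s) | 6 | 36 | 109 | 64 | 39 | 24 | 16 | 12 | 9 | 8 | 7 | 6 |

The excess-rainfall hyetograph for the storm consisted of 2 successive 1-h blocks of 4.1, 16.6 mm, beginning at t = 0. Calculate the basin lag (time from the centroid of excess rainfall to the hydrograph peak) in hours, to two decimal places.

Centroid of excess rainfall: t_c = Σ P_i·t̄_i / ΣP_i = 1.3019 h (block centres at 0.5, 1.5 h).
Hydrograph peak occurs at t = 2 h, so basin lag t_L = 2 − 1.3019 = 0.70 h.

t_L ≈ 0.70 h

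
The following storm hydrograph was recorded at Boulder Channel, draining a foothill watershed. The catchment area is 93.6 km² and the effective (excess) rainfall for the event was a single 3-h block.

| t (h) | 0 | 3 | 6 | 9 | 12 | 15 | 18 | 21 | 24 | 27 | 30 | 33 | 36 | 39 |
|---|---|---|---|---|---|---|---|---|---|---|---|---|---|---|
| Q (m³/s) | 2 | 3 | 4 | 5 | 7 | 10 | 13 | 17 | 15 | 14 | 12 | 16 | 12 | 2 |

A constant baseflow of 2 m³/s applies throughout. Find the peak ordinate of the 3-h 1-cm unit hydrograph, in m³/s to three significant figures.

Direct runoff: 0.0, 1.0, 2.0, 3.0, 5.0, 8.0, 11.0, 15.0, 13.0, 12.0, 10.0, 14.0, 10.0, 0.0 m³/s; ΣQ_DR = 104.0 m³/s, peak = 15.0 m³/s.
Runoff depth d = ΣQ_DR·Δt / A = 104.0 × 10800 / (93.6 km²) = 12.00 mm.
The 1-cm UH is the DRH scaled by (10 mm)/d, so U_p = 15.0 × 10/12.00 = 12.5 m³/s.

U_p ≈ 12.5 m³/s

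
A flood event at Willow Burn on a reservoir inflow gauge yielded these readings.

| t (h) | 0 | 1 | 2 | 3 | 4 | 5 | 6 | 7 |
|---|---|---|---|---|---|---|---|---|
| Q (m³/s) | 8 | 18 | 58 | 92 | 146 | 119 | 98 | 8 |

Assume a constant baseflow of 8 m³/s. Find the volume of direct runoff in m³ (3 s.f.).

V ≈ 1.74 × 10^6 m³

Direct-runoff ordinates (Q − Q_b): 0.0, 10.0, 50.0, 84.0, 138.0, 111.0, 90.0, 0.0 m³/s.
ΣQ_DR = 483.0 m³/s.
With Δt = 1 h = 3600 s, V = ΣQ_DR · Δt = 483.0 × 3600 = 1.74 × 10^6 m³.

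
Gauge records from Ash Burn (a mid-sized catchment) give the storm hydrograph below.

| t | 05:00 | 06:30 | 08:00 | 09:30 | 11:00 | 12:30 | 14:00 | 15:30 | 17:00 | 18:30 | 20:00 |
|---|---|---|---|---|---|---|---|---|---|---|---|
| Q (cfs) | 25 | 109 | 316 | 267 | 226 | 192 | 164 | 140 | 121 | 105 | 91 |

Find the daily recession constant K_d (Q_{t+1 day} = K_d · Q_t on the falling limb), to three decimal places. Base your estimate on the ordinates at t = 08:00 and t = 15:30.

K_d ≈ 0.074

Between t = 08:00 and t = 15:30 the flow falls from 316 to 140 cfs over 5×1.5 h = 7.5 h.
Per-interval ratio K = (140/316)^(1/5) = 0.8497; K_d = K^(24/1.5) = 0.074.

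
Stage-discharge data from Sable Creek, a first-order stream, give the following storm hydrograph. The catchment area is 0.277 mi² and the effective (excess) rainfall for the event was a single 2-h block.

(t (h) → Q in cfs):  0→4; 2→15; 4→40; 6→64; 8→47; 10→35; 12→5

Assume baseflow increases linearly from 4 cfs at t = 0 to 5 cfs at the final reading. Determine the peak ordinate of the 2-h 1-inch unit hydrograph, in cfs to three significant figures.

U_p ≈ 29.8 cfs

Direct runoff: 0.00, 10.83, 35.67, 59.50, 42.33, 30.17, 0.00 cfs; ΣQ_DR = 178.5 cfs, peak = 59.50 cfs.
Runoff depth d = ΣQ_DR·Δt / A = 178.5 × 7200 / (0.277 mi²) = 1.997 in.
The 1-inch UH is the DRH scaled by (1 in)/d, so U_p = 59.50 × 1/1.997 = 29.8 cfs.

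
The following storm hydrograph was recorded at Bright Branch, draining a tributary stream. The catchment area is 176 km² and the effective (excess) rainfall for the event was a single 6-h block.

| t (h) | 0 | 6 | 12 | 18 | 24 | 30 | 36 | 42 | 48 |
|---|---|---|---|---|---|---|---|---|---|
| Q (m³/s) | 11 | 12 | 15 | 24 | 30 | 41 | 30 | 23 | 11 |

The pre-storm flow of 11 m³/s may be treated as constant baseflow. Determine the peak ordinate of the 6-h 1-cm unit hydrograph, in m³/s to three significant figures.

U_p ≈ 24.9 m³/s

Direct runoff: 0.0, 1.0, 4.0, 13.0, 19.0, 30.0, 19.0, 12.0, 0.0 m³/s; ΣQ_DR = 98.00 m³/s, peak = 30.0 m³/s.
Runoff depth d = ΣQ_DR·Δt / A = 98.00 × 21600 / (176 km²) = 12.03 mm.
The 1-cm UH is the DRH scaled by (10 mm)/d, so U_p = 30.0 × 10/12.03 = 24.9 m³/s.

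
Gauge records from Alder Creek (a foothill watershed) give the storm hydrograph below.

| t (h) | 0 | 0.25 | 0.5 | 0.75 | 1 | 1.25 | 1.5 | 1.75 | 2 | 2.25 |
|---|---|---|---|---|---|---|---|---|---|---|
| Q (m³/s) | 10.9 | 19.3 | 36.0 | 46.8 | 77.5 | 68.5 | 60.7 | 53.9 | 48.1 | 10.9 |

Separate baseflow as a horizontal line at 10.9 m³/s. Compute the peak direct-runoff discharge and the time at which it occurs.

Subtracting baseflow gives direct-runoff ordinates: 0.0, 8.4, 25.1, 35.9, 66.6, 57.6, 49.8, 43.0, 37.2, 0.0 m³/s.
The maximum is 66.6 m³/s, occurring at the reading for t = 1 h.

Q_p = 66.6 m³/s at t = 1 h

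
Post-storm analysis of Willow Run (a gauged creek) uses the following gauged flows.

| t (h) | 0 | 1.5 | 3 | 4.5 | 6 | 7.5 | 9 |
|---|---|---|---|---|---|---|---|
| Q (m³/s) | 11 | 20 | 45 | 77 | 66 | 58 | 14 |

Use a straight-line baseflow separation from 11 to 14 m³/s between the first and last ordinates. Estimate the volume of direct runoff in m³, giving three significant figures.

Direct-runoff ordinates (Q − Q_b): 0.00, 8.50, 33.00, 64.50, 53.00, 44.50, 0.00 m³/s.
ΣQ_DR = 203.5 m³/s.
With Δt = 1.5 h = 5400 s, V = ΣQ_DR · Δt = 203.5 × 5400 = 1.10 × 10^6 m³.

V ≈ 1.10 × 10^6 m³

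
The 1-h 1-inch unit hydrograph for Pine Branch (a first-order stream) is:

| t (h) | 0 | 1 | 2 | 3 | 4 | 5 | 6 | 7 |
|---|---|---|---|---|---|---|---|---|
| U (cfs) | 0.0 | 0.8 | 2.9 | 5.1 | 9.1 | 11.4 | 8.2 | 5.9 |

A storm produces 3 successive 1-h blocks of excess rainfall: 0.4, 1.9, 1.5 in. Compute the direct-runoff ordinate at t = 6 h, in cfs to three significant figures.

By discrete convolution, Q_j = Σ (P_i / 1 in) · U_{j−i}.
At t = 6 h (j=6): Q = (0.4/1)·8.2 + (1.9/1)·11.4 + (1.5/1)·9.1 = 38.6 cfs.

Q ≈ 38.6 cfs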